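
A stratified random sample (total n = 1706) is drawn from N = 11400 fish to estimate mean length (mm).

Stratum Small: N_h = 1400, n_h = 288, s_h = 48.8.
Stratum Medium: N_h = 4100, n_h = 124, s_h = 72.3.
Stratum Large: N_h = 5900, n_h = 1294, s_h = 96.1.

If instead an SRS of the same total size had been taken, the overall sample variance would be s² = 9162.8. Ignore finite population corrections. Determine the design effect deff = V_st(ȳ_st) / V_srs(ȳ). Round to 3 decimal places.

V̂(ȳ_st) = Σ W_h² s_h²/n_h, with W_h = N_h/N and N = 11400:
  stratum Small: (1400/11400)²·48.8²/288 = 0.124708
  stratum Medium: (4100/11400)²·72.3²/124 = 5.45272
  stratum Large: (5900/11400)²·96.1²/1294 = 1.91164
V_st = 7.48907
V_srs = s²/n = 9162.8/1706 = 5.37093
deff = V_st / V_srs = 7.48907/5.37093 = 1.3944

deff ≈ 1.394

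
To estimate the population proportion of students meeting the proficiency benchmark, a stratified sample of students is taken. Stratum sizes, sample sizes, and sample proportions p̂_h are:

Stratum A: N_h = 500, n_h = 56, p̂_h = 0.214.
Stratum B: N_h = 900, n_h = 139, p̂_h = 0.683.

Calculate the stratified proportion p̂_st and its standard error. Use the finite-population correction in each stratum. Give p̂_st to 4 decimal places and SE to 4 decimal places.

p̂_st ≈ 0.5155, SE ≈ 0.0299

N = 1400; stratum weights W_h = N_h/N.
p̂_st = Σ W_h p̂_h = (500·0.214 + 900·0.683)/1400 = 0.51550
V̂(p̂_st) = Σ W_h² (1 − n_h/N_h) p̂_h(1−p̂_h)/(n_h−1):
  stratum A: (500/1400)²·(1 − 56/500)·0.214·0.786/55 = 0.000346394
  stratum B: (900/1400)²·(1 − 139/900)·0.683·0.317/138 = 0.000548242
V̂(p̂_st) = 0.000894636; SE = √V̂ = 0.0299105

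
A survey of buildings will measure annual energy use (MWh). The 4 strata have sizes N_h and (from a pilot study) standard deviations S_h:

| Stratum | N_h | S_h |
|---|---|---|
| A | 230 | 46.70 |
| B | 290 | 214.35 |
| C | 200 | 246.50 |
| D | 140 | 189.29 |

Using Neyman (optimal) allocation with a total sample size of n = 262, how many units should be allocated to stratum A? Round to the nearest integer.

Neyman allocation: n_h = n · N_h S_h / Σ N_i S_i, with n = 262.
  stratum A: N_h·S_h = 230·46.70 = 10741.00
  stratum B: N_h·S_h = 290·214.35 = 62161.50
  stratum C: N_h·S_h = 200·246.50 = 49300.00
  stratum D: N_h·S_h = 140·189.29 = 26500.60
Σ N_h S_h = 148703.10
n for stratum A = 262·10741.00/148703.10 = 18.925 → 19

19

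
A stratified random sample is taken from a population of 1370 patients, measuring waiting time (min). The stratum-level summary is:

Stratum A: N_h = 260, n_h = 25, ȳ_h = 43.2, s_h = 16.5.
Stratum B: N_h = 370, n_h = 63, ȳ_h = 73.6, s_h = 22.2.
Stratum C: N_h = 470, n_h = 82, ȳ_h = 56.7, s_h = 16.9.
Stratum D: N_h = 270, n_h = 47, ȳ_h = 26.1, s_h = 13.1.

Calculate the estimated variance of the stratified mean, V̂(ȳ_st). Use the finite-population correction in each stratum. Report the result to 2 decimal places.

V̂(ȳ_st) ≈ 1.28

V̂(ȳ_st) = Σ W_h² (1 − n_h/N_h) s_h²/n_h, with W_h = N_h/N and N = 1370:
  stratum A: (260/1370)²·(1 − 25/260)·16.5²/25 = 0.35451
  stratum B: (370/1370)²·(1 − 63/370)·22.2²/63 = 0.473439
  stratum C: (470/1370)²·(1 − 82/470)·16.9²/82 = 0.338414
  stratum D: (270/1370)²·(1 − 47/270)·13.1²/47 = 0.117131
V̂(ȳ_st) = 1.28349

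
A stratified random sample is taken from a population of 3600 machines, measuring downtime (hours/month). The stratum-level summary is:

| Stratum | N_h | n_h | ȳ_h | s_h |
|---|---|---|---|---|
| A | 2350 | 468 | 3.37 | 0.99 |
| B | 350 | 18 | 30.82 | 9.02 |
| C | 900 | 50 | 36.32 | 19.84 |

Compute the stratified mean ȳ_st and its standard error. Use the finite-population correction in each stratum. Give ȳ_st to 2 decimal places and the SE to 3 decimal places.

ȳ_st ≈ 14.28, SE ≈ 0.711

ȳ_st = Σ W_h ȳ_h = (2350·3.37 + 350·30.82 + 900·36.32)/3600 = 14.27625
V̂(ȳ_st) = Σ W_h² (1 − n_h/N_h) s_h²/n_h, with W_h = N_h/N and N = 3600:
  stratum A: (2350/3600)²·(1 − 468/2350)·0.99²/468 = 0.000714672
  stratum B: (350/3600)²·(1 − 18/350)·9.02²/18 = 0.0405267
  stratum C: (900/3600)²·(1 − 50/900)·19.84²/50 = 0.464697
V̂(ȳ_st) = 0.505938
SE(ȳ_st) = √0.505938 = 0.711293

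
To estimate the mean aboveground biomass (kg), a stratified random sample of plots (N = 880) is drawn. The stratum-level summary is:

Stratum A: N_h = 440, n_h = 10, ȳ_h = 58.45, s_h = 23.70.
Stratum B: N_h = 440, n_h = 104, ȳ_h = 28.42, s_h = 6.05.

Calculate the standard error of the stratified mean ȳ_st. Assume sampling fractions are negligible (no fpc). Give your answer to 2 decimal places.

SE(ȳ_st) ≈ 3.76

V̂(ȳ_st) = Σ W_h² s_h²/n_h, with W_h = N_h/N and N = 880:
  stratum A: (440/880)²·23.70²/10 = 14.0422
  stratum B: (440/880)²·6.05²/104 = 0.0879868
V̂(ȳ_st) = 14.1302
SE(ȳ_st) = √14.1302 = 3.75902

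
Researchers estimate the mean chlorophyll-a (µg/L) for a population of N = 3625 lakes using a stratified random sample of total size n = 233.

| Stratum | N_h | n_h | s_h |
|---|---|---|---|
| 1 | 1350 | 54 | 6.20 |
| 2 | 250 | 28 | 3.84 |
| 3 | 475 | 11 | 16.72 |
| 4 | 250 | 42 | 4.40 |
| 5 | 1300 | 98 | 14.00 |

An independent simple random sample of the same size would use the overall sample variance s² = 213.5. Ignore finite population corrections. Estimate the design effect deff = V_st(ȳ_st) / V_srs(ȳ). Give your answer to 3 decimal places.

V̂(ȳ_st) = Σ W_h² s_h²/n_h, with W_h = N_h/N and N = 3625:
  stratum 1: (1350/3625)²·6.20²/54 = 0.0987282
  stratum 2: (250/3625)²·3.84²/28 = 0.00250477
  stratum 3: (475/3625)²·16.72²/11 = 0.436366
  stratum 4: (250/3625)²·4.40²/42 = 0.0021924
  stratum 5: (1300/3625)²·14.00²/98 = 0.257218
V_st = 0.797009
V_srs = s²/n = 213.5/233 = 0.916309
deff = V_st / V_srs = 0.797009/0.916309 = 0.8698

deff ≈ 0.870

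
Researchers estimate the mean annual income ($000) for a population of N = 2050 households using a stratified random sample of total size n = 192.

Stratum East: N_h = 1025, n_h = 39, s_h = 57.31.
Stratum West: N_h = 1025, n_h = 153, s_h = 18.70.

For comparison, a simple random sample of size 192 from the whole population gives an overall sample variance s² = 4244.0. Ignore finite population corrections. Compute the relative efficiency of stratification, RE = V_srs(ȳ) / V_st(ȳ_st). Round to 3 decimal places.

RE ≈ 1.022

V̂(ȳ_st) = Σ W_h² s_h²/n_h, with W_h = N_h/N and N = 2050:
  stratum East: (1025/2050)²·57.31²/39 = 21.0541
  stratum West: (1025/2050)²·18.70²/153 = 0.571389
V_st = 21.6255
V_srs = s²/n = 4244.0/192 = 22.1042
Relative efficiency = V_srs / V_st = 22.1042/21.6255 = 1.0221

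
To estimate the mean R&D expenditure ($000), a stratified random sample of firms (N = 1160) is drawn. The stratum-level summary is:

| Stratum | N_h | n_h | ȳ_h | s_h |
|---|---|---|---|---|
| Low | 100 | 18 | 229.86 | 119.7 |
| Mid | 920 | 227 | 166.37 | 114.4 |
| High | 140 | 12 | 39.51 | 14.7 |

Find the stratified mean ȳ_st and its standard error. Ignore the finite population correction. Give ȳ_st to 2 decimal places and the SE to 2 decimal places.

ȳ_st ≈ 156.53, SE ≈ 6.51

ȳ_st = Σ W_h ȳ_h = (100·229.86 + 920·166.37 + 140·39.51)/1160 = 156.53259
V̂(ȳ_st) = Σ W_h² s_h²/n_h, with W_h = N_h/N and N = 1160:
  stratum Low: (100/1160)²·119.7²/18 = 5.91561
  stratum Mid: (920/1160)²·114.4²/227 = 36.2648
  stratum High: (140/1160)²·14.7²/12 = 0.262297
V̂(ȳ_st) = 42.4428
SE(ȳ_st) = √42.4428 = 6.51481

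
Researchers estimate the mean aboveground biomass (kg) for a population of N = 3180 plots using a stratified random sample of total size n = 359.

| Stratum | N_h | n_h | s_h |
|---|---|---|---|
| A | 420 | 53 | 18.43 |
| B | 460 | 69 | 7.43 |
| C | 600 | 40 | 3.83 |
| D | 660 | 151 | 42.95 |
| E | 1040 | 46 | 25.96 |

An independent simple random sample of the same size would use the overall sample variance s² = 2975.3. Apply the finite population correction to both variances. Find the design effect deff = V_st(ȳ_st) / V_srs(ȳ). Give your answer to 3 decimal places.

V̂(ȳ_st) = Σ W_h² (1 − n_h/N_h) s_h²/n_h, with W_h = N_h/N and N = 3180:
  stratum A: (420/3180)²·(1 − 53/420)·18.43²/53 = 0.0976868
  stratum B: (460/3180)²·(1 − 69/460)·7.43²/69 = 0.0142301
  stratum C: (600/3180)²·(1 − 40/600)·3.83²/40 = 0.0121849
  stratum D: (660/3180)²·(1 − 151/660)·42.95²/151 = 0.405842
  stratum E: (1040/3180)²·(1 − 46/1040)·25.96²/46 = 1.49767
V_st = 2.02762
V_srs = (1 − 359/3180)·2975.3/359 = 7.35211
deff = V_st / V_srs = 2.02762/7.35211 = 0.2758

deff ≈ 0.276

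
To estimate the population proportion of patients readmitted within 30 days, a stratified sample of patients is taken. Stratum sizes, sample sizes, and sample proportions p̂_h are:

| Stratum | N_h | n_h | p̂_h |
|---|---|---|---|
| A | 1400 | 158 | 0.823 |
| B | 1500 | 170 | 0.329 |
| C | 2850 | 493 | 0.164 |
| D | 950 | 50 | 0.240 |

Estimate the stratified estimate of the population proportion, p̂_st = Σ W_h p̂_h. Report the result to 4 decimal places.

N = 6700; stratum weights W_h = N_h/N.
p̂_st = Σ W_h p̂_h = (1400·0.823 + 1500·0.329 + 2850·0.164 + 950·0.240)/6700 = 0.34942

p̂_st ≈ 0.3494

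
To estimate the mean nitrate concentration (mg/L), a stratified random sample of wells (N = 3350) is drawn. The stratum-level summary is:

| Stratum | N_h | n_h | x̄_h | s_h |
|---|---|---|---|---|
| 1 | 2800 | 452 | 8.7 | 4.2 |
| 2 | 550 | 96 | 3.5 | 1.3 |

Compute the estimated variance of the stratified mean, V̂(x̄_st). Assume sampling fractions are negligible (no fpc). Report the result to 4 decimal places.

V̂(x̄_st) = Σ W_h² s_h²/n_h, with W_h = N_h/N and N = 3350:
  stratum 1: (2800/3350)²·4.2²/452 = 0.0272638
  stratum 2: (550/3350)²·1.3²/96 = 0.000474516
V̂(x̄_st) = 0.0277383

V̂(x̄_st) ≈ 0.0277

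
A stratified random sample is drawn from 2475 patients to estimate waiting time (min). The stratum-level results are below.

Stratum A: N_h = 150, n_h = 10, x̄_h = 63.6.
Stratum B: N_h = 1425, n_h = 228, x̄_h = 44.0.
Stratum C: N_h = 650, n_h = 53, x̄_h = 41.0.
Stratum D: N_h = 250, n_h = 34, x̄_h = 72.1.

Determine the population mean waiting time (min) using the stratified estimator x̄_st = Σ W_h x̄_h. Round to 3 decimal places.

N = Σ N_h = 2475. Stratum weights W_h = N_h/N.
x̄_st = (150·63.6 + 1425·44.0 + 650·41.0 + 250·72.1) / 2475 = 47.23838

x̄_st ≈ 47.238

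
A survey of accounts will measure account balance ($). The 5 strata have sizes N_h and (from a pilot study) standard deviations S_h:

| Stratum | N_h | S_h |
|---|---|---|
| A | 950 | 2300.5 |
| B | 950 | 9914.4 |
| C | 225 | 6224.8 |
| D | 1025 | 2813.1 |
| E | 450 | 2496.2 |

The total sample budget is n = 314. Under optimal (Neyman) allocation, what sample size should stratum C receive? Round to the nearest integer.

Neyman allocation: n_h = n · N_h S_h / Σ N_i S_i, with n = 314.
  stratum A: N_h·S_h = 950·2300.5 = 2185475.00
  stratum B: N_h·S_h = 950·9914.4 = 9418680.00
  stratum C: N_h·S_h = 225·6224.8 = 1400580.00
  stratum D: N_h·S_h = 1025·2813.1 = 2883427.50
  stratum E: N_h·S_h = 450·2496.2 = 1123290.00
Σ N_h S_h = 17011452.50
n for stratum C = 314·1400580.00/17011452.50 = 25.852 → 26

26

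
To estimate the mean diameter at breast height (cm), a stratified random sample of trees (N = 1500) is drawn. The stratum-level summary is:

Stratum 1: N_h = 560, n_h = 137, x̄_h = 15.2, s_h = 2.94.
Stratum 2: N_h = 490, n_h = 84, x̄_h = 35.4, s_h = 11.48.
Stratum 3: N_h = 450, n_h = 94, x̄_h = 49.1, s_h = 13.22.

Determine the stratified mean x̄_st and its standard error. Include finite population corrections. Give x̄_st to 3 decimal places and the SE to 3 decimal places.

x̄_st = Σ W_h x̄_h = (560·15.2 + 490·35.4 + 450·49.1)/1500 = 31.96867
V̂(x̄_st) = Σ W_h² (1 − n_h/N_h) s_h²/n_h, with W_h = N_h/N and N = 1500:
  stratum 1: (560/1500)²·(1 − 137/560)·2.94²/137 = 0.00664232
  stratum 2: (490/1500)²·(1 − 84/490)·11.48²/84 = 0.138722
  stratum 3: (450/1500)²·(1 − 94/450)·13.22²/94 = 0.132378
V̂(x̄_st) = 0.277742
SE(x̄_st) = √0.277742 = 0.527012

x̄_st ≈ 31.969, SE ≈ 0.527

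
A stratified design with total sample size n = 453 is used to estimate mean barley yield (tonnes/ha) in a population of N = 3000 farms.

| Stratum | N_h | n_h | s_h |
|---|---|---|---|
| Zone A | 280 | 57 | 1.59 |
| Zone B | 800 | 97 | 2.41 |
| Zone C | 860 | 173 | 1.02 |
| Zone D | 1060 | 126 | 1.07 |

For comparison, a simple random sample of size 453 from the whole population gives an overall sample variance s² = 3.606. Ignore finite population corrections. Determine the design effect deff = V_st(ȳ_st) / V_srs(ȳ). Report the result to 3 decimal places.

V̂(ȳ_st) = Σ W_h² s_h²/n_h, with W_h = N_h/N and N = 3000:
  stratum Zone A: (280/3000)²·1.59²/57 = 0.000386361
  stratum Zone B: (800/3000)²·2.41²/97 = 0.00425794
  stratum Zone C: (860/3000)²·1.02²/173 = 0.000494207
  stratum Zone D: (1060/3000)²·1.07²/126 = 0.0011344
V_st = 0.00627291
V_srs = s²/n = 3.606/453 = 0.00796026
deff = V_st / V_srs = 0.00627291/0.00796026 = 0.7880

deff ≈ 0.788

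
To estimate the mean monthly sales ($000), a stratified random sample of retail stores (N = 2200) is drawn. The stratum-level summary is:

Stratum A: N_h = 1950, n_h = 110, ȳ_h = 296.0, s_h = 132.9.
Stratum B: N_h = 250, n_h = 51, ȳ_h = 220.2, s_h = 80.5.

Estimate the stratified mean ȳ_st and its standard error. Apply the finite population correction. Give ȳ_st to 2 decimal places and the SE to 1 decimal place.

ȳ_st = Σ W_h ȳ_h = (1950·296.0 + 250·220.2)/2200 = 287.38636
V̂(ȳ_st) = Σ W_h² (1 − n_h/N_h) s_h²/n_h, with W_h = N_h/N and N = 2200:
  stratum A: (1950/2200)²·(1 − 110/1950)·132.9²/110 = 119.032
  stratum B: (250/2200)²·(1 − 51/250)·80.5²/51 = 1.30608
V̂(ȳ_st) = 120.338
SE(ȳ_st) = √120.338 = 10.9699

ȳ_st ≈ 287.39, SE ≈ 11.0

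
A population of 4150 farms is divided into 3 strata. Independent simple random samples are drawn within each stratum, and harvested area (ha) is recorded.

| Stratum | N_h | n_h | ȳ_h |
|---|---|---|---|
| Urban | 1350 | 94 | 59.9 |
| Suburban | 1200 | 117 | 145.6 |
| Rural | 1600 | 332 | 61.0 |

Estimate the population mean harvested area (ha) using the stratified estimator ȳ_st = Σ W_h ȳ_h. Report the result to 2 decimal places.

N = Σ N_h = 4150. Stratum weights W_h = N_h/N.
ȳ_st = (1350·59.9 + 1200·145.6 + 1600·61.0) / 4150 = 85.1048

ȳ_st ≈ 85.10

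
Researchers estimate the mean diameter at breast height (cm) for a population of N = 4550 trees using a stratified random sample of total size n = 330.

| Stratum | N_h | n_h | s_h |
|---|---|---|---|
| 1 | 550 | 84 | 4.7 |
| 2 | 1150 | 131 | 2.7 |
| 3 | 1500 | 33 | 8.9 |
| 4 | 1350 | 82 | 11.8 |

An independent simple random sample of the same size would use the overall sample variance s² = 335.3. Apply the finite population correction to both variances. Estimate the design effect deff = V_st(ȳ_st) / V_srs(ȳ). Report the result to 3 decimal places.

V̂(ȳ_st) = Σ W_h² (1 − n_h/N_h) s_h²/n_h, with W_h = N_h/N and N = 4550:
  stratum 1: (550/4550)²·(1 − 84/550)·4.7²/84 = 0.00325568
  stratum 2: (1150/4550)²·(1 − 131/1150)·2.7²/131 = 0.00314996
  stratum 3: (1500/4550)²·(1 − 33/1500)·8.9²/33 = 0.255132
  stratum 4: (1350/4550)²·(1 − 82/1350)·11.8²/82 = 0.140404
V_st = 0.401942
V_srs = (1 − 330/4550)·335.3/330 = 0.942368
deff = V_st / V_srs = 0.401942/0.942368 = 0.4265

deff ≈ 0.427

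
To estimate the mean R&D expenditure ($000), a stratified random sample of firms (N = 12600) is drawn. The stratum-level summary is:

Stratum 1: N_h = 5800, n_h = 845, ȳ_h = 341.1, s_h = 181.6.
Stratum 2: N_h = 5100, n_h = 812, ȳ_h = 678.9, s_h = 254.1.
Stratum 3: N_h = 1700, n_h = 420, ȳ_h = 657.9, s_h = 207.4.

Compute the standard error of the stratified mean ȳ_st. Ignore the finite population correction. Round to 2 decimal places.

V̂(ȳ_st) = Σ W_h² s_h²/n_h, with W_h = N_h/N and N = 12600:
  stratum 1: (5800/12600)²·181.6²/845 = 8.2697
  stratum 2: (5100/12600)²·254.1²/812 = 13.0272
  stratum 3: (1700/12600)²·207.4²/420 = 1.86434
V̂(ȳ_st) = 23.1613
SE(ȳ_st) = √23.1613 = 4.81262

SE(ȳ_st) ≈ 4.81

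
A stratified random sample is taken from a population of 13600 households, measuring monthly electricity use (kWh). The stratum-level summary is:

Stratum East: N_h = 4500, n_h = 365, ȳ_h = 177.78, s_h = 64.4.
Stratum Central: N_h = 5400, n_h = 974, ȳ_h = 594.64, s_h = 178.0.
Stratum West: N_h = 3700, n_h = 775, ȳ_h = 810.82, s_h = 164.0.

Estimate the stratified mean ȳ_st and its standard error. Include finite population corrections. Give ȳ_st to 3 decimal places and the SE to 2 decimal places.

ȳ_st = Σ W_h ȳ_h = (4500·177.78 + 5400·594.64 + 3700·810.82)/13600 = 515.52206
V̂(ȳ_st) = Σ W_h² (1 − n_h/N_h) s_h²/n_h, with W_h = N_h/N and N = 13600:
  stratum East: (4500/13600)²·(1 − 365/4500)·64.4²/365 = 1.14311
  stratum Central: (5400/13600)²·(1 − 974/5400)·178.0²/974 = 4.20347
  stratum West: (3700/13600)²·(1 − 775/3700)·164.0²/775 = 2.03065
V̂(ȳ_st) = 7.37724
SE(ȳ_st) = √7.37724 = 2.71611

ȳ_st ≈ 515.522, SE ≈ 2.72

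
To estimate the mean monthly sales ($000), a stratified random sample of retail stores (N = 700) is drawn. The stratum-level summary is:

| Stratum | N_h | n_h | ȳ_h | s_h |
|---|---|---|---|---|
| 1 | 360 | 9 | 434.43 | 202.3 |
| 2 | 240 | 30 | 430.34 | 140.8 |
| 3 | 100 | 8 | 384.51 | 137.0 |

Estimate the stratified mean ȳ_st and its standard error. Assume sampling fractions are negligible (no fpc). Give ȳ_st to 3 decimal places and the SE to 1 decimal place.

ȳ_st ≈ 425.896, SE ≈ 36.4

ȳ_st = Σ W_h ȳ_h = (360·434.43 + 240·430.34 + 100·384.51)/700 = 425.89629
V̂(ȳ_st) = Σ W_h² s_h²/n_h, with W_h = N_h/N and N = 700:
  stratum 1: (360/700)²·202.3²/9 = 1202.7
  stratum 2: (240/700)²·140.8²/30 = 77.6802
  stratum 3: (100/700)²·137.0²/8 = 47.8801
V̂(ȳ_st) = 1328.26
SE(ȳ_st) = √1328.26 = 36.4453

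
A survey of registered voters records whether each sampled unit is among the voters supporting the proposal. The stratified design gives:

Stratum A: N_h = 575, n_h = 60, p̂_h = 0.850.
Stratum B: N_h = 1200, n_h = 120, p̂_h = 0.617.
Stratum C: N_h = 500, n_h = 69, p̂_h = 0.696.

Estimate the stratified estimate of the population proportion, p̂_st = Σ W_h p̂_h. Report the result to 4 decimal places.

N = 2275; stratum weights W_h = N_h/N.
p̂_st = Σ W_h p̂_h = (575·0.850 + 1200·0.617 + 500·0.696)/2275 = 0.69325

p̂_st ≈ 0.6933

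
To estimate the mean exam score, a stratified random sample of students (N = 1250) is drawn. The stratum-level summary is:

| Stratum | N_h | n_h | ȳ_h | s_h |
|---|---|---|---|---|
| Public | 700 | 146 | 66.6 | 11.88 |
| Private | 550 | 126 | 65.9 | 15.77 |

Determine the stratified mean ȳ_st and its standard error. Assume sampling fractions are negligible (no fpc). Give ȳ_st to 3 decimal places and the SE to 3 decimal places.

ȳ_st = Σ W_h ȳ_h = (700·66.6 + 550·65.9)/1250 = 66.29200
V̂(ȳ_st) = Σ W_h² s_h²/n_h, with W_h = N_h/N and N = 1250:
  stratum Public: (700/1250)²·11.88²/146 = 0.303149
  stratum Private: (550/1250)²·15.77²/126 = 0.382119
V̂(ȳ_st) = 0.685268
SE(ȳ_st) = √0.685268 = 0.827809

ȳ_st ≈ 66.292, SE ≈ 0.828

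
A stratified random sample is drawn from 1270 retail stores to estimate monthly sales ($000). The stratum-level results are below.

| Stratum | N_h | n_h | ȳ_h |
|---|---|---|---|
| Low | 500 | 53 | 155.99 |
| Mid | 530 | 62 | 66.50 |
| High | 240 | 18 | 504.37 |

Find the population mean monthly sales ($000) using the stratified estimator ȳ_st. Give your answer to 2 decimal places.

ȳ_st ≈ 184.48

N = Σ N_h = 1270. Stratum weights W_h = N_h/N.
ȳ_st = (500·155.99 + 530·66.50 + 240·504.37) / 1270 = 184.4794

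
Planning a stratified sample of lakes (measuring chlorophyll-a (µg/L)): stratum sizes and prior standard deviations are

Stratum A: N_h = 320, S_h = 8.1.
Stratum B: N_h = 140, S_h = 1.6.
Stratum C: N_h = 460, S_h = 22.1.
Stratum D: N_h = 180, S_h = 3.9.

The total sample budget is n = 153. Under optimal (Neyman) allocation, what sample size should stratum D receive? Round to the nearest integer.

Neyman allocation: n_h = n · N_h S_h / Σ N_i S_i, with n = 153.
  stratum A: N_h·S_h = 320·8.1 = 2592.00
  stratum B: N_h·S_h = 140·1.6 = 224.00
  stratum C: N_h·S_h = 460·22.1 = 10166.00
  stratum D: N_h·S_h = 180·3.9 = 702.00
Σ N_h S_h = 13684.00
n for stratum D = 153·702.00/13684.00 = 7.849 → 8

8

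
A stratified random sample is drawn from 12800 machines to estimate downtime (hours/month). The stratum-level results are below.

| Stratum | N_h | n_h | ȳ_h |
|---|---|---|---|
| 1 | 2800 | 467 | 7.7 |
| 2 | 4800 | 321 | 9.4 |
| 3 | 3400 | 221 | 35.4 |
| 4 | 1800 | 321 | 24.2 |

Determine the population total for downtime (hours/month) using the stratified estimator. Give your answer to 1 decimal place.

τ̂_st = Σ N_h ȳ_h = 2800·7.7 + 4800·9.4 + 3400·35.4 + 1800·24.2 = 230600.0

τ̂_st ≈ 230600.0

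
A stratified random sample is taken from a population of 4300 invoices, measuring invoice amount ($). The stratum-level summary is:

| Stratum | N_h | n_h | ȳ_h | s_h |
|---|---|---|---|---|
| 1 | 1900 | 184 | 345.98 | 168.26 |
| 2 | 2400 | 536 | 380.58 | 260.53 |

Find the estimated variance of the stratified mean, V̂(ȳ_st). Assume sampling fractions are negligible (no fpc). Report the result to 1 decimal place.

V̂(ȳ_st) ≈ 69.5

V̂(ȳ_st) = Σ W_h² s_h²/n_h, with W_h = N_h/N and N = 4300:
  stratum 1: (1900/4300)²·168.26²/184 = 30.041
  stratum 2: (2400/4300)²·260.53²/536 = 39.449
V̂(ȳ_st) = 69.49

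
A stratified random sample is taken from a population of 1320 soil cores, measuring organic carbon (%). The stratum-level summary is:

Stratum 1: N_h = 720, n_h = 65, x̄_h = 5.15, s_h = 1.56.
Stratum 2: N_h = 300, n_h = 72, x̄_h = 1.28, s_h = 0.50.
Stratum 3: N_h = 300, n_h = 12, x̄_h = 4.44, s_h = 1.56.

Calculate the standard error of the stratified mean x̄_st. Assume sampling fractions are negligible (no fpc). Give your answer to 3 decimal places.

V̂(x̄_st) = Σ W_h² s_h²/n_h, with W_h = N_h/N and N = 1320:
  stratum 1: (720/1320)²·1.56²/65 = 0.0111392
  stratum 2: (300/1320)²·0.50²/72 = 0.00017935
  stratum 3: (300/1320)²·1.56²/12 = 0.0104752
V̂(x̄_st) = 0.0217937
SE(x̄_st) = √0.0217937 = 0.147627

SE(x̄_st) ≈ 0.148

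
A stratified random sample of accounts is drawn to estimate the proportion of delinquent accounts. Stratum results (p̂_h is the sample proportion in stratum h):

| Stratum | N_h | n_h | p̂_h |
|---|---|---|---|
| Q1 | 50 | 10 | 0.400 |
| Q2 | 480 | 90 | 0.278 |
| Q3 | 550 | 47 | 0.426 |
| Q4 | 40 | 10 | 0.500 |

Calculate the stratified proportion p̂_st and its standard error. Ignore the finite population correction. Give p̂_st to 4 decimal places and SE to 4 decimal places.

N = 1120; stratum weights W_h = N_h/N.
p̂_st = Σ W_h p̂_h = (50·0.400 + 480·0.278 + 550·0.426 + 40·0.500)/1120 = 0.36405
V̂(p̂_st) = Σ W_h² p̂_h(1−p̂_h)/(n_h−1):
  stratum Q1: (50/1120)²·0.400·0.600/9 = 5.31463e-05
  stratum Q2: (480/1120)²·0.278·0.722/89 = 0.000414227
  stratum Q3: (550/1120)²·0.426·0.574/46 = 0.0012819
  stratum Q4: (40/1120)²·0.500·0.500/9 = 3.54308e-05
V̂(p̂_st) = 0.0017847; SE = √V̂ = 0.0422457

p̂_st ≈ 0.3641, SE ≈ 0.0422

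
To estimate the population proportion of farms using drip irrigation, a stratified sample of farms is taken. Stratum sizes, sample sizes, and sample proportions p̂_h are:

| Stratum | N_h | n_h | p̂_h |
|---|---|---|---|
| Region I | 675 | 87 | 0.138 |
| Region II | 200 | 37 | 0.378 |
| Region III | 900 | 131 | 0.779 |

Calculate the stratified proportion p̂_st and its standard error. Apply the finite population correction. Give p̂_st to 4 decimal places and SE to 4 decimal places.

N = 1775; stratum weights W_h = N_h/N.
p̂_st = Σ W_h p̂_h = (675·0.138 + 200·0.378 + 900·0.779)/1775 = 0.49006
V̂(p̂_st) = Σ W_h² (1 − n_h/N_h) p̂_h(1−p̂_h)/(n_h−1):
  stratum Region I: (675/1775)²·(1 − 87/675)·0.138·0.862/86 = 0.00017425
  stratum Region II: (200/1775)²·(1 − 37/200)·0.378·0.622/36 = 6.75773e-05
  stratum Region III: (900/1775)²·(1 − 131/900)·0.779·0.221/130 = 0.00029091
V̂(p̂_st) = 0.000532737; SE = √V̂ = 0.0230811

p̂_st ≈ 0.4901, SE ≈ 0.0231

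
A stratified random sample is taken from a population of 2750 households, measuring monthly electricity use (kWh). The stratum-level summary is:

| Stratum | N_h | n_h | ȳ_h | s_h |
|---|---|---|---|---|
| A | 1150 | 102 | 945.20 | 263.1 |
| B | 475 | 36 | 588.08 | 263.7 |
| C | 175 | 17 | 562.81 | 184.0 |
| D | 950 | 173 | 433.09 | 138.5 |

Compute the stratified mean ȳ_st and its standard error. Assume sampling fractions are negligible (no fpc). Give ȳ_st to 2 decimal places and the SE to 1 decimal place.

ȳ_st = Σ W_h ȳ_h = (1150·945.20 + 475·588.08 + 175·562.81 + 950·433.09)/2750 = 682.27100
V̂(ȳ_st) = Σ W_h² s_h²/n_h, with W_h = N_h/N and N = 2750:
  stratum A: (1150/2750)²·263.1²/102 = 118.678
  stratum B: (475/2750)²·263.7²/36 = 57.6288
  stratum C: (175/2750)²·184.0²/17 = 8.06487
  stratum D: (950/2750)²·138.5²/173 = 13.2323
V̂(ȳ_st) = 197.604
SE(ȳ_st) = √197.604 = 14.0572

ȳ_st ≈ 682.27, SE ≈ 14.1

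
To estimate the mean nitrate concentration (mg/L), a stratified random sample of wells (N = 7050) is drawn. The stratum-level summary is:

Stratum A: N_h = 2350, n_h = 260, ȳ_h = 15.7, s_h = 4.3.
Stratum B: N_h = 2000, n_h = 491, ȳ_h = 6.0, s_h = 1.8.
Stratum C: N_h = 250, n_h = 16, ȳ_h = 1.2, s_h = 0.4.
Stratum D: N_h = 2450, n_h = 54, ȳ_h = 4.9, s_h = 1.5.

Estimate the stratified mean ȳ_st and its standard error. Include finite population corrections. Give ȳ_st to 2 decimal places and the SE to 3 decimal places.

ȳ_st = Σ W_h ȳ_h = (2350·15.7 + 2000·6.0 + 250·1.2 + 2450·4.9)/7050 = 8.68085
V̂(ȳ_st) = Σ W_h² (1 − n_h/N_h) s_h²/n_h, with W_h = N_h/N and N = 7050:
  stratum A: (2350/7050)²·(1 − 260/2350)·4.3²/260 = 0.00702748
  stratum B: (2000/7050)²·(1 − 491/2000)·1.8²/491 = 0.000400686
  stratum C: (250/7050)²·(1 − 16/250)·0.4²/16 = 1.177e-05
  stratum D: (2450/7050)²·(1 − 54/2450)·1.5²/54 = 0.00492111
V̂(ȳ_st) = 0.012361
SE(ȳ_st) = √0.012361 = 0.11118

ȳ_st ≈ 8.68, SE ≈ 0.111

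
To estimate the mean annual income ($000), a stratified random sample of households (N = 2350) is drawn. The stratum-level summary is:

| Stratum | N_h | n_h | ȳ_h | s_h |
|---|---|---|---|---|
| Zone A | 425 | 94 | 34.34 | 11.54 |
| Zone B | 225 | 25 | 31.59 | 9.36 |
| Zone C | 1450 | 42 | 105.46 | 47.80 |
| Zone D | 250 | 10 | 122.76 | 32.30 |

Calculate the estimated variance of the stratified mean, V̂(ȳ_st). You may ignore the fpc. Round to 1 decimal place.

V̂(ȳ_st) = Σ W_h² s_h²/n_h, with W_h = N_h/N and N = 2350:
  stratum Zone A: (425/2350)²·11.54²/94 = 0.0463368
  stratum Zone B: (225/2350)²·9.36²/25 = 0.0321248
  stratum Zone C: (1450/2350)²·47.80²/42 = 20.7113
  stratum Zone D: (250/2350)²·32.30²/10 = 1.18073
V̂(ȳ_st) = 21.9705

V̂(ȳ_st) ≈ 22.0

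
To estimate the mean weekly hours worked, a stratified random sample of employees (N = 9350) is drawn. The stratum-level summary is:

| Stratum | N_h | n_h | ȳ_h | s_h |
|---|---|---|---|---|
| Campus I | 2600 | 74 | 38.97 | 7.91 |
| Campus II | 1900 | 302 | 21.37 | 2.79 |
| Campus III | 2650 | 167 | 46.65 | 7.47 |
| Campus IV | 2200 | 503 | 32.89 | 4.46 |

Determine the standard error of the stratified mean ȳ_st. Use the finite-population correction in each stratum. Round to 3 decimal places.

SE(ȳ_st) ≈ 0.302

V̂(ȳ_st) = Σ W_h² (1 − n_h/N_h) s_h²/n_h, with W_h = N_h/N and N = 9350:
  stratum Campus I: (2600/9350)²·(1 − 74/2600)·7.91²/74 = 0.0635192
  stratum Campus II: (1900/9350)²·(1 − 302/1900)·2.79²/302 = 0.000895176
  stratum Campus III: (2650/9350)²·(1 − 167/2650)·7.47²/167 = 0.0251492
  stratum Campus IV: (2200/9350)²·(1 − 503/2200)·4.46²/503 = 0.00168882
V̂(ȳ_st) = 0.0912523
SE(ȳ_st) = √0.0912523 = 0.30208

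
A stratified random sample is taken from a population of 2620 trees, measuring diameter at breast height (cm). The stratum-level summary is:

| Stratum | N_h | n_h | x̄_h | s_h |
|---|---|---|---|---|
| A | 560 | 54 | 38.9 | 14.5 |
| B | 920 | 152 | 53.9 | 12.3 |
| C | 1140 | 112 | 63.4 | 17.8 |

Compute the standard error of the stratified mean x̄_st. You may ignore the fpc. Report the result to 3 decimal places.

SE(x̄_st) ≈ 0.914

V̂(x̄_st) = Σ W_h² s_h²/n_h, with W_h = N_h/N and N = 2620:
  stratum A: (560/2620)²·14.5²/54 = 0.177875
  stratum B: (920/2620)²·12.3²/152 = 0.122727
  stratum C: (1140/2620)²·17.8²/112 = 0.535586
V̂(x̄_st) = 0.836188
SE(x̄_st) = √0.836188 = 0.914433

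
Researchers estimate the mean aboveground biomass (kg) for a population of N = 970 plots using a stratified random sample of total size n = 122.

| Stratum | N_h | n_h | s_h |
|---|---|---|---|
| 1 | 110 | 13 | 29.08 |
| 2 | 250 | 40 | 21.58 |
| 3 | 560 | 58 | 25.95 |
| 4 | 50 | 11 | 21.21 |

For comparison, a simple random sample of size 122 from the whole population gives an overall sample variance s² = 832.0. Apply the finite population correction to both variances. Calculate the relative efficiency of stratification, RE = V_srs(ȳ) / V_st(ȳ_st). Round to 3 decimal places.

RE ≈ 1.207

V̂(ȳ_st) = Σ W_h² (1 − n_h/N_h) s_h²/n_h, with W_h = N_h/N and N = 970:
  stratum 1: (110/970)²·(1 − 13/110)·29.08²/13 = 0.737677
  stratum 2: (250/970)²·(1 − 40/250)·21.58²/40 = 0.649619
  stratum 3: (560/970)²·(1 − 58/560)·25.95²/58 = 3.46893
  stratum 4: (50/970)²·(1 − 11/50)·21.21²/11 = 0.0847578
V_st = 4.94098
V_srs = (1 − 122/970)·832.0/122 = 5.96194
Relative efficiency = V_srs / V_st = 5.96194/4.94098 = 1.2066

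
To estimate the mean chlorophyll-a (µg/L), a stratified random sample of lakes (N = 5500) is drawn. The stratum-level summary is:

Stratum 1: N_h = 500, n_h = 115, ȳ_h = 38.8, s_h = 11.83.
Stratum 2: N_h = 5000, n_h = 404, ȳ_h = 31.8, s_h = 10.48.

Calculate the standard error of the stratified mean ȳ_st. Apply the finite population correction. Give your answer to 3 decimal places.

V̂(ȳ_st) = Σ W_h² (1 − n_h/N_h) s_h²/n_h, with W_h = N_h/N and N = 5500:
  stratum 1: (500/5500)²·(1 − 115/500)·11.83²/115 = 0.00774421
  stratum 2: (5000/5500)²·(1 − 404/5000)·10.48²/404 = 0.206522
V̂(ȳ_st) = 0.214266
SE(ȳ_st) = √0.214266 = 0.462889

SE(ȳ_st) ≈ 0.463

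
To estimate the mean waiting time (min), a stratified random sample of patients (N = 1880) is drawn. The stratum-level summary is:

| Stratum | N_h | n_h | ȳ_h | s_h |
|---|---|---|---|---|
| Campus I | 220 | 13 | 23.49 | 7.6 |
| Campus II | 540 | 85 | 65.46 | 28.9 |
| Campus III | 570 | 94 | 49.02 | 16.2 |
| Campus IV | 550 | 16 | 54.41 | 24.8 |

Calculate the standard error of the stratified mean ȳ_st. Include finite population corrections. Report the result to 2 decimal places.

SE(ȳ_st) ≈ 2.04

V̂(ȳ_st) = Σ W_h² (1 − n_h/N_h) s_h²/n_h, with W_h = N_h/N and N = 1880:
  stratum Campus I: (220/1880)²·(1 − 13/220)·7.6²/13 = 0.0572481
  stratum Campus II: (540/1880)²·(1 − 85/540)·28.9²/85 = 0.683072
  stratum Campus III: (570/1880)²·(1 − 94/570)·16.2²/94 = 0.214323
  stratum Campus IV: (550/1880)²·(1 − 16/550)·24.8²/16 = 3.19427
V̂(ȳ_st) = 4.14891
SE(ȳ_st) = √4.14891 = 2.03689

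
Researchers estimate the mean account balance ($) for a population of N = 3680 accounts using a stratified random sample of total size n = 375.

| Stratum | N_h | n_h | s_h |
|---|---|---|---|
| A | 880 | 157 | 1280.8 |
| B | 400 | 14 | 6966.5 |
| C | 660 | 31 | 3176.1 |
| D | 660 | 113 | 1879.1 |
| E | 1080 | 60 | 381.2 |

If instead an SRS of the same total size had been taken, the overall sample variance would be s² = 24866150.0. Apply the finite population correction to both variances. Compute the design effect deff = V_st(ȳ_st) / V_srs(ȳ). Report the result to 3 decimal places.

V̂(ȳ_st) = Σ W_h² (1 − n_h/N_h) s_h²/n_h, with W_h = N_h/N and N = 3680:
  stratum A: (880/3680)²·(1 − 157/880)·1280.8²/157 = 490.895
  stratum B: (400/3680)²·(1 − 14/400)·6966.5²/14 = 39523.3
  stratum C: (660/3680)²·(1 − 31/660)·3176.1²/31 = 9975.29
  stratum D: (660/3680)²·(1 − 113/660)·1879.1²/113 = 833.023
  stratum E: (1080/3680)²·(1 − 60/1080)·381.2²/60 = 197.008
V_st = 51019.5
V_srs = (1 − 375/3680)·24866150.0/375 = 59552.6
deff = V_st / V_srs = 51019.5/59552.6 = 0.8567

deff ≈ 0.857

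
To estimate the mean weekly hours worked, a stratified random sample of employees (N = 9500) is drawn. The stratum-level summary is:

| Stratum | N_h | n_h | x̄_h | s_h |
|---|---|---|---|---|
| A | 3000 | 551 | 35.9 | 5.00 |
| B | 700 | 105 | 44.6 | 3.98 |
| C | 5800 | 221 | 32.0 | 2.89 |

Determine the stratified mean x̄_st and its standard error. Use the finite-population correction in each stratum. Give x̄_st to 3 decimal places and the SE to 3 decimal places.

x̄_st = Σ W_h x̄_h = (3000·35.9 + 700·44.6 + 5800·32.0)/9500 = 34.16000
V̂(x̄_st) = Σ W_h² (1 − n_h/N_h) s_h²/n_h, with W_h = N_h/N and N = 9500:
  stratum A: (3000/9500)²·(1 − 551/3000)·5.00²/551 = 0.00369361
  stratum B: (700/9500)²·(1 − 105/700)·3.98²/105 = 0.000696217
  stratum C: (5800/9500)²·(1 − 221/5800)·2.89²/221 = 0.01355
V̂(x̄_st) = 0.0179399
SE(x̄_st) = √0.0179399 = 0.13394

x̄_st ≈ 34.160, SE ≈ 0.134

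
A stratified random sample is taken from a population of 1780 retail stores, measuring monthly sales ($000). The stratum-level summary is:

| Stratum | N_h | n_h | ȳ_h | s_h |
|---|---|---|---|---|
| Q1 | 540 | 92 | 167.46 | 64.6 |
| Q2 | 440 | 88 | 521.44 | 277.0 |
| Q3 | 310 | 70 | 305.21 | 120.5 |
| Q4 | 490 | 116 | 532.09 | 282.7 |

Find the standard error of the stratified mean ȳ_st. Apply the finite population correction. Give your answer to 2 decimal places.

SE(ȳ_st) ≈ 9.53

V̂(ȳ_st) = Σ W_h² (1 − n_h/N_h) s_h²/n_h, with W_h = N_h/N and N = 1780:
  stratum Q1: (540/1780)²·(1 − 92/540)·64.6²/92 = 3.46345
  stratum Q2: (440/1780)²·(1 − 88/440)·277.0²/88 = 42.6218
  stratum Q3: (310/1780)²·(1 − 70/310)·120.5²/70 = 4.8709
  stratum Q4: (490/1780)²·(1 − 116/490)·282.7²/116 = 39.8494
V̂(ȳ_st) = 90.8055
SE(ȳ_st) = √90.8055 = 9.52919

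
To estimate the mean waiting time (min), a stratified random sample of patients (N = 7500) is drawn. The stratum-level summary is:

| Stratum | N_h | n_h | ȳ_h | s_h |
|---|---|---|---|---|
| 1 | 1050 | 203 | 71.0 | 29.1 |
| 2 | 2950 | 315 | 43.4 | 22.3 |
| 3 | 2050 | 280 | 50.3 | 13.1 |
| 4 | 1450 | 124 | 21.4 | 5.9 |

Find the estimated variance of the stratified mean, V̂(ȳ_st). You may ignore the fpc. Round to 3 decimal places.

V̂(ȳ_st) = Σ W_h² s_h²/n_h, with W_h = N_h/N and N = 7500:
  stratum 1: (1050/7500)²·29.1²/203 = 0.081761
  stratum 2: (2950/7500)²·22.3²/315 = 0.244242
  stratum 3: (2050/7500)²·13.1²/280 = 0.0457899
  stratum 4: (1450/7500)²·5.9²/124 = 0.0104929
V̂(ȳ_st) = 0.382286

V̂(ȳ_st) ≈ 0.382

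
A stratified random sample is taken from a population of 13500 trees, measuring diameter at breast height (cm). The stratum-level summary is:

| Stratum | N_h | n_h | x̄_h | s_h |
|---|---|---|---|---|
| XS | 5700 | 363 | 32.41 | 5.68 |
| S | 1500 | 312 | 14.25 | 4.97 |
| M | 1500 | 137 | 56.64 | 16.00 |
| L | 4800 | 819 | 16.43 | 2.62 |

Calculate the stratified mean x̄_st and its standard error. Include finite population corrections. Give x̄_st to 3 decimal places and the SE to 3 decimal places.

x̄_st = Σ W_h x̄_h = (5700·32.41 + 1500·14.25 + 1500·56.64 + 4800·16.43)/13500 = 27.40267
V̂(x̄_st) = Σ W_h² (1 − n_h/N_h) s_h²/n_h, with W_h = N_h/N and N = 13500:
  stratum XS: (5700/13500)²·(1 − 363/5700)·5.68²/363 = 0.0148352
  stratum S: (1500/13500)²·(1 − 312/1500)·4.97²/312 = 0.000774102
  stratum M: (1500/13500)²·(1 − 137/1500)·16.00²/137 = 0.0209623
  stratum L: (4800/13500)²·(1 − 819/4800)·2.62²/819 = 0.000878789
V̂(x̄_st) = 0.0374504
SE(x̄_st) = √0.0374504 = 0.193521

x̄_st ≈ 27.403, SE ≈ 0.194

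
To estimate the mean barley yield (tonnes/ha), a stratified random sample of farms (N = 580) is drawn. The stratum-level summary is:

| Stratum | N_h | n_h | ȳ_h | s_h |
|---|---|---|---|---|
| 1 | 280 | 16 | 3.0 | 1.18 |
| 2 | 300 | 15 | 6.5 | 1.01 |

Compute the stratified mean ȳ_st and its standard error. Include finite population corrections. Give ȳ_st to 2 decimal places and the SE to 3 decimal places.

ȳ_st = Σ W_h ȳ_h = (280·3.0 + 300·6.5)/580 = 4.81034
V̂(ȳ_st) = Σ W_h² (1 − n_h/N_h) s_h²/n_h, with W_h = N_h/N and N = 580:
  stratum 1: (280/580)²·(1 − 16/280)·1.18²/16 = 0.0191227
  stratum 2: (300/580)²·(1 − 15/300)·1.01²/15 = 0.0172847
V̂(ȳ_st) = 0.0364074
SE(ȳ_st) = √0.0364074 = 0.190807

ȳ_st ≈ 4.81, SE ≈ 0.191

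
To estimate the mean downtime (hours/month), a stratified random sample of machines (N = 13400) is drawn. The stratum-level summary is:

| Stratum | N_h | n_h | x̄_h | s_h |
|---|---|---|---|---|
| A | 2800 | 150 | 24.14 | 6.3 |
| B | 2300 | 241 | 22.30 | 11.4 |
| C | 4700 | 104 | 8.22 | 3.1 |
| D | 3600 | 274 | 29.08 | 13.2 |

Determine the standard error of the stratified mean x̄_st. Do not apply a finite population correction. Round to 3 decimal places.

V̂(x̄_st) = Σ W_h² s_h²/n_h, with W_h = N_h/N and N = 13400:
  stratum A: (2800/13400)²·6.3²/150 = 0.011553
  stratum B: (2300/13400)²·11.4²/241 = 0.0158869
  stratum C: (4700/13400)²·3.1²/104 = 0.0113678
  stratum D: (3600/13400)²·13.2²/274 = 0.0458979
V̂(x̄_st) = 0.0847056
SE(x̄_st) = √0.0847056 = 0.291042

SE(x̄_st) ≈ 0.291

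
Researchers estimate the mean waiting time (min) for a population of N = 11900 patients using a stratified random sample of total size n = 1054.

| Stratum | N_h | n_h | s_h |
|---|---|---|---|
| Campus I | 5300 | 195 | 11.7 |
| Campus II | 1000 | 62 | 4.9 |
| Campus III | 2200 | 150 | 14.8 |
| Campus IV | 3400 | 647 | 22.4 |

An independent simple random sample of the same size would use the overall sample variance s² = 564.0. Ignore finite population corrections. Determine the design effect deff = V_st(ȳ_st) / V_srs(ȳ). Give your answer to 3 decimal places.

V̂(ȳ_st) = Σ W_h² s_h²/n_h, with W_h = N_h/N and N = 11900:
  stratum Campus I: (5300/11900)²·11.7²/195 = 0.13925
  stratum Campus II: (1000/11900)²·4.9²/62 = 0.00273468
  stratum Campus III: (2200/11900)²·14.8²/150 = 0.0499095
  stratum Campus IV: (3400/11900)²·22.4²/647 = 0.0633076
V_st = 0.255202
V_srs = s²/n = 564.0/1054 = 0.535104
deff = V_st / V_srs = 0.255202/0.535104 = 0.4769

deff ≈ 0.477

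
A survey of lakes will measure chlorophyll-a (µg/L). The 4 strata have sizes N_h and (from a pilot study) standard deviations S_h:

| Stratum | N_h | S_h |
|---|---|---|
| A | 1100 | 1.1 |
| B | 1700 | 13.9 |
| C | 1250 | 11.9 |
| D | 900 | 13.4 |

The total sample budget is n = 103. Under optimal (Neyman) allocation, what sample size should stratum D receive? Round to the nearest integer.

Neyman allocation: n_h = n · N_h S_h / Σ N_i S_i, with n = 103.
  stratum A: N_h·S_h = 1100·1.1 = 1210.00
  stratum B: N_h·S_h = 1700·13.9 = 23630.00
  stratum C: N_h·S_h = 1250·11.9 = 14875.00
  stratum D: N_h·S_h = 900·13.4 = 12060.00
Σ N_h S_h = 51775.00
n for stratum D = 103·12060.00/51775.00 = 23.992 → 24

24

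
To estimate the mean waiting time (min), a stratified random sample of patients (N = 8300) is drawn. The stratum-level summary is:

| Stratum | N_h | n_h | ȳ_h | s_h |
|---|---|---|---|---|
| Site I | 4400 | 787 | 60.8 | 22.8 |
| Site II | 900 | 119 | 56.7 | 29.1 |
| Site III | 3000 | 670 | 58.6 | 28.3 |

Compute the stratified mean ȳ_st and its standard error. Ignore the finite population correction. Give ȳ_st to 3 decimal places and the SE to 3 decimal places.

ȳ_st = Σ W_h ȳ_h = (4400·60.8 + 900·56.7 + 3000·58.6)/8300 = 59.56024
V̂(ȳ_st) = Σ W_h² s_h²/n_h, with W_h = N_h/N and N = 8300:
  stratum Site I: (4400/8300)²·22.8²/787 = 0.185628
  stratum Site II: (900/8300)²·29.1²/119 = 0.0836696
  stratum Site III: (3000/8300)²·28.3²/670 = 0.156165
V̂(ȳ_st) = 0.425463
SE(ȳ_st) = √0.425463 = 0.652275

ȳ_st ≈ 59.560, SE ≈ 0.652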